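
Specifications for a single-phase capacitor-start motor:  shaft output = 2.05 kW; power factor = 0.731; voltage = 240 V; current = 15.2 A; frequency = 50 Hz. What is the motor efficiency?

76.9 %

P_out = 2.05 kW = 2050 W
P_in = V·I·cosφ = 240 × 15.2 × 0.731 = 2667 W
η = P_out / P_in = 2050 / 2667 = 0.769 = 76.9%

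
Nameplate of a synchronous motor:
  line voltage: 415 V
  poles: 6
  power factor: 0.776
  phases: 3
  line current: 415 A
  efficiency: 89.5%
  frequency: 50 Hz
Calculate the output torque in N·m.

1980 N·m

P_in = √3·V·I·cosφ = 1.732 × 415 × 415 × 0.776 = 231476 W
P_out = η·P_in = 0.895 × 231476 = 207171 W
n = n_s = 120×50/6 = 1000 rpm (synchronous)
ω = 2π×1000/60 = 104.7 rad/s
τ = P_out/ω = 207171/104.7 = 1980 N·m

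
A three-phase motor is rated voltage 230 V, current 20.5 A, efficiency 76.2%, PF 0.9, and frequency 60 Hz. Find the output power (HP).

P_in = √3·V·I·cosφ = 1.732 × 230 × 20.5 × 0.9 = 7350 W
P_out = η·P_in = 0.762 × 7350 = 5601 W
= 5601/746 = 7.51 HP

7.51 HP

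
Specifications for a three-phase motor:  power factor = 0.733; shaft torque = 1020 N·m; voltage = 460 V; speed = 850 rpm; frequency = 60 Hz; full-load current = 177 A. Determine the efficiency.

87.8 %

ω = 2π × 850/60 = 89.01 rad/s; P_out = τω = 1020 × 89.01 = 90790 W
P_in = √3·V_L·I_L·cosφ = 1.732 × 460 × 177 × 0.733 = 103367 W
η = P_out / P_in = 90790 / 103367 = 0.878 = 87.8%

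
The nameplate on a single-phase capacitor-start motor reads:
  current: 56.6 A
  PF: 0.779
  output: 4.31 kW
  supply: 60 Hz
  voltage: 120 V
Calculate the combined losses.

P_in = V·I·cosφ = 120×56.6×0.779 = 5291 W
P_out = 4310 W
Losses = P_in − P_out = 5291 − 4310 = 981 W

981 W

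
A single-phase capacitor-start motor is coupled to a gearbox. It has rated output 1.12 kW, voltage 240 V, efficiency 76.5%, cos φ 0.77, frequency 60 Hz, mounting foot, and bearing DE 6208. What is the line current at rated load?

P_out = 1.12 kW = 1120 W
P_in = P_out / η = 1120 / 0.765 = 1464 W
I = P_in / (V·cosφ) = 1464 / (240 × 0.77) = 7.92 A

7.92 A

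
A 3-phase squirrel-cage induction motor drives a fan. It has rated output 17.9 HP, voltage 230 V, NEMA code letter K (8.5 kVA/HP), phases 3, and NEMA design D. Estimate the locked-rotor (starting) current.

S_LR = 8.5 × 17.9 = 152.15 kVA
I_LR = S_LR/(√3·V_L) = 152150/(1.732×230) = 382 A

382 A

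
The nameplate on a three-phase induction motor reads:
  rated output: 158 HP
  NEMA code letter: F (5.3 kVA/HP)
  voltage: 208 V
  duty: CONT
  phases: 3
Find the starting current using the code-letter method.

2320 A

S_LR = 5.3 × 158 = 837.4 kVA
I_LR = S_LR/(√3·V_L) = 837400/(1.732×208) = 2320 A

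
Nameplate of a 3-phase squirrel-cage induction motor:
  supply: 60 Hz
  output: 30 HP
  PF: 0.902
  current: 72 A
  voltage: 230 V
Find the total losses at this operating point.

P_in = √3·V·I·cosφ = 1.732×230×72×0.902 = 25871 W
P_out = 30×746 = 22380 W
Losses = P_in − P_out = 25871 − 22380 = 3491 W

3.49 kW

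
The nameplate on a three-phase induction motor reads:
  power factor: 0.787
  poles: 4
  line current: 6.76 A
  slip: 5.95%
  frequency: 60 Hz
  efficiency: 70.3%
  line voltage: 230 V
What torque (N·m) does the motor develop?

8.4 N·m

P_in = √3·V·I·cosφ = 1.732 × 230 × 6.76 × 0.787 = 2119 W
P_out = η·P_in = 0.703 × 2119 = 1490 W
n_s = 120×60/4 = 1800 rpm; n = 1800×(1−0.0595) = 1693 rpm
ω = 2π×1693/60 = 177.3 rad/s
τ = P_out/ω = 1490/177.3 = 8.4 N·m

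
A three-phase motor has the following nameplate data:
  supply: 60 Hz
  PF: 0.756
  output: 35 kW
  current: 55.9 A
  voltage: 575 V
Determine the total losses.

7090 W

P_in = √3·V·I·cosφ = 1.732×575×55.9×0.756 = 42087 W
P_out = 35000 W
Losses = P_in − P_out = 42087 − 35000 = 7087 W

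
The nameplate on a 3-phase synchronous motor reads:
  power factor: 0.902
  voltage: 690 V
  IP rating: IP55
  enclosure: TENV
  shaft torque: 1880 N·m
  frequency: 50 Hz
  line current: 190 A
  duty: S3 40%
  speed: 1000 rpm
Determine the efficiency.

ω = 2π × 1000/60 = 104.7 rad/s; P_out = τω = 1880 × 104.7 = 196836 W
P_in = √3·V_L·I_L·cosφ = 1.732 × 690 × 190 × 0.902 = 204813 W
η = P_out / P_in = 196836 / 204813 = 0.961 = 96.1%

96.1 %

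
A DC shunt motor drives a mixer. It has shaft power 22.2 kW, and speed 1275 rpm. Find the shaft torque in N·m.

166 N·m

ω = 2π × 1275/60 = 133.5 rad/s
τ = P/ω = 22200/133.5 = 166 N·m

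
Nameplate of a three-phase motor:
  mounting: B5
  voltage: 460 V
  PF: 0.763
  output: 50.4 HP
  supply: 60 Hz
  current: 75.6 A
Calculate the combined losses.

P_in = √3·V·I·cosφ = 1.732×460×75.6×0.763 = 45957 W
P_out = 50.4×746 = 37598 W
Losses = P_in − P_out = 45957 − 37598 = 8359 W

8360 W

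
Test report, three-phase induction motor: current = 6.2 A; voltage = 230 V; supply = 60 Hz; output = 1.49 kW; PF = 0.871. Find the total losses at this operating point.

P_in = √3·V·I·cosφ = 1.732×230×6.2×0.871 = 2151 W
P_out = 1490 W
Losses = P_in − P_out = 2151 − 1490 = 661 W

661 W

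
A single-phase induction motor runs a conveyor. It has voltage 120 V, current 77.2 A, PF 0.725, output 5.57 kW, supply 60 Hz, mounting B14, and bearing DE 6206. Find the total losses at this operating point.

1150 W

P_in = V·I·cosφ = 120×77.2×0.725 = 6716 W
P_out = 5570 W
Losses = P_in − P_out = 6716 − 5570 = 1146 W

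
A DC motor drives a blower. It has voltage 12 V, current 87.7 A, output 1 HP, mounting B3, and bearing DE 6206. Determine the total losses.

306 W

P_in = V·I = 12×87.7 = 1052 W
P_out = 1×746 = 746 W
Losses = P_in − P_out = 1052 − 746 = 306 W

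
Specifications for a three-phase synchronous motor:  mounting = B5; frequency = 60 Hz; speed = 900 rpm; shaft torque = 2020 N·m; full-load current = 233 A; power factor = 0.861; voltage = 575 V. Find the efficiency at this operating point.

95.3 %

ω = 2π × 900/60 = 94.25 rad/s; P_out = τω = 2020 × 94.25 = 190385 W
P_in = √3·V_L·I_L·cosφ = 1.732 × 575 × 233 × 0.861 = 199790 W
η = P_out / P_in = 190385 / 199790 = 0.953 = 95.3%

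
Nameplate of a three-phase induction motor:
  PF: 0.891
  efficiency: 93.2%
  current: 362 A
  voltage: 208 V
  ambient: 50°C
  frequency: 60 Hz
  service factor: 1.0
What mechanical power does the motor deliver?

108 kW

P_in = √3·V·I·cosφ = 1.732 × 208 × 362 × 0.891 = 116198 W
P_out = η·P_in = 0.932 × 116198 = 108297 W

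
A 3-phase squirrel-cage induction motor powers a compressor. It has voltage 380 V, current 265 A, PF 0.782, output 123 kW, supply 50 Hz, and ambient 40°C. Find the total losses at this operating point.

P_in = √3·V·I·cosφ = 1.732×380×265×0.782 = 136390 W
P_out = 123000 W
Losses = P_in − P_out = 136390 − 123000 = 13390 W

13.4 kW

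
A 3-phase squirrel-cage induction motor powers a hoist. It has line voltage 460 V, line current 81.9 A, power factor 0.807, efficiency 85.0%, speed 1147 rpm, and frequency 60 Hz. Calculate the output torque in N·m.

P_in = √3·V·I·cosφ = 1.732 × 460 × 81.9 × 0.807 = 52658 W
P_out = η·P_in = 0.85 × 52658 = 44759 W
n = 1147 rpm
ω = 2π×1147/60 = 120.1 rad/s
τ = P_out/ω = 44759/120.1 = 373 N·m

373 N·m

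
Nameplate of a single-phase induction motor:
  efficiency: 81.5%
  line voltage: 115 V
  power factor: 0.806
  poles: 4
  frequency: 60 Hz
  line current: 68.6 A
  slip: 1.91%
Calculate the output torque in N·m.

28 N·m

P_in = V·I·cosφ = 115 × 68.6 × 0.806 = 6359 W
P_out = η·P_in = 0.815 × 6359 = 5183 W
n_s = 120×60/4 = 1800 rpm; n = 1800×(1−0.0191) = 1766 rpm
ω = 2π×1766/60 = 184.9 rad/s
τ = P_out/ω = 5183/184.9 = 28 N·m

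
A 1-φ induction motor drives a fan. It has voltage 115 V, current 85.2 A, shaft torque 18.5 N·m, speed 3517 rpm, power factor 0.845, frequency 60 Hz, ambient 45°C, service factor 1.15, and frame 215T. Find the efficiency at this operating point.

ω = 2π × 3517/60 = 368.3 rad/s; P_out = τω = 18.5 × 368.3 = 6814 W
P_in = V·I·cosφ = 115 × 85.2 × 0.845 = 8279 W
η = P_out / P_in = 6814 / 8279 = 0.823 = 82.3%

82.3 %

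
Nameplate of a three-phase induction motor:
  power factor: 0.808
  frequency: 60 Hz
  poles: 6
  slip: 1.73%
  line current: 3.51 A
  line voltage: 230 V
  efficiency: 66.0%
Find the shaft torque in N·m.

P_in = √3·V·I·cosφ = 1.732 × 230 × 3.51 × 0.808 = 1130 W
P_out = η·P_in = 0.66 × 1130 = 746 W
n_s = 120×60/6 = 1200 rpm; n = 1200×(1−0.0173) = 1179 rpm
ω = 2π×1179/60 = 123.5 rad/s
τ = P_out/ω = 746/123.5 = 6.04 N·m

6.04 N·m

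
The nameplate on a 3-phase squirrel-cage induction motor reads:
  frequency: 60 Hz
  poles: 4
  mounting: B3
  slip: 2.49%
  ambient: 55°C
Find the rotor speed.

n_s = 120f/p = 120×60/4 = 1800 rpm
n = n_s(1 − s) = 1800 × (1 − 0.0249) = 1755 rpm

1755 rpm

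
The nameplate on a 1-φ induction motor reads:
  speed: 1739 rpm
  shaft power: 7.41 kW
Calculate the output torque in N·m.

ω = 2π × 1739/60 = 182.1 rad/s
τ = P/ω = 7410/182.1 = 40.7 N·m

40.7 N·m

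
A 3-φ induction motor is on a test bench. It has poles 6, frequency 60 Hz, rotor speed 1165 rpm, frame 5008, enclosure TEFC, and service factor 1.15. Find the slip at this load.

n_s = 120f/p = 120×60/6 = 1200 rpm
s = (n_s − n)/n_s = (1200 − 1165)/1200 = 0.0292

2.9 %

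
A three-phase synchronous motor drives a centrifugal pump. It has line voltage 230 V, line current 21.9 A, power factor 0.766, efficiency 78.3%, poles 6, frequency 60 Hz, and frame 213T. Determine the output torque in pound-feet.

30.7 lb·ft

P_in = √3·V·I·cosφ = 1.732 × 230 × 21.9 × 0.766 = 6683 W
P_out = η·P_in = 0.783 × 6683 = 5233 W
n = n_s = 120×60/6 = 1200 rpm (synchronous)
ω = 2π×1200/60 = 125.7 rad/s
τ = P_out/ω = 5233/125.7 = 41.63 N·m
In lb·ft: 41.63/1.356 = 30.7 lb·ft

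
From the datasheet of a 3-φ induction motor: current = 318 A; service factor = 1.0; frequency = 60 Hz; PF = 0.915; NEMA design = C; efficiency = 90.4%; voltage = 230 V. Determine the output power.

P_in = √3·V·I·cosφ = 1.732 × 230 × 318 × 0.915 = 115911 W
P_out = η·P_in = 0.904 × 115911 = 104784 W

105 kW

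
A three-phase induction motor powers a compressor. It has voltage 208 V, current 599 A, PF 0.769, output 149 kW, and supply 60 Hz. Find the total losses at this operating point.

P_in = √3·V·I·cosφ = 1.732×208×599×0.769 = 165945 W
P_out = 149000 W
Losses = P_in − P_out = 165945 − 149000 = 16945 W

16900 W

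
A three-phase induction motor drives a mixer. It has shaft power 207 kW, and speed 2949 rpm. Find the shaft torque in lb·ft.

494 lb·ft

ω = 2π × 2949/60 = 308.8 rad/s
τ = P/ω = 207000/308.8 = 670.3 N·m
In lb·ft: 670.3/1.356 = 494 lb·ft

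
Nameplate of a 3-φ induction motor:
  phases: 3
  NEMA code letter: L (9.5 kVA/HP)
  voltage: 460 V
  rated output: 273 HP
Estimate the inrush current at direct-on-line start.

S_LR = 9.5 × 273 = 2593.5 kVA
I_LR = S_LR/(√3·V_L) = 2593500/(1.732×460) = 3260 A

3260 A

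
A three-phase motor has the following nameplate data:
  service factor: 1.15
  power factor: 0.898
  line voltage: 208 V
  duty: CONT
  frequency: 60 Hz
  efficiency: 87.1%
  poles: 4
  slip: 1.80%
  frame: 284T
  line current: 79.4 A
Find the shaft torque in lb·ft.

P_in = √3·V·I·cosφ = 1.732 × 208 × 79.4 × 0.898 = 25687 W
P_out = η·P_in = 0.871 × 25687 = 22373 W
n_s = 120×60/4 = 1800 rpm; n = 1800×(1−0.018) = 1768 rpm
ω = 2π×1768/60 = 185.1 rad/s
τ = P_out/ω = 22373/185.1 = 120.9 N·m
In lb·ft: 120.9/1.356 = 89.2 lb·ft

89.2 lb·ft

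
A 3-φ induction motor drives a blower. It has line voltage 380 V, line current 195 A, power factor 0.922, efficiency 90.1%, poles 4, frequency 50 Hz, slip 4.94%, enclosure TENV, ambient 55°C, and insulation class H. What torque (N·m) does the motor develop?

714 N·m

P_in = √3·V·I·cosφ = 1.732 × 380 × 195 × 0.922 = 118331 W
P_out = η·P_in = 0.901 × 118331 = 106616 W
n_s = 120×50/4 = 1500 rpm; n = 1500×(1−0.0494) = 1426 rpm
ω = 2π×1426/60 = 149.3 rad/s
τ = P_out/ω = 106616/149.3 = 714 N·m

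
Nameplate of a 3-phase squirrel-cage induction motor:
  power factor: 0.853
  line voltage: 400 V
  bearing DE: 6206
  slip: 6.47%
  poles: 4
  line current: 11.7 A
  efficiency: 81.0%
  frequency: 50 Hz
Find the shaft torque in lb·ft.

28.1 lb·ft

P_in = √3·V·I·cosφ = 1.732 × 400 × 11.7 × 0.853 = 6914 W
P_out = η·P_in = 0.81 × 6914 = 5600 W
n_s = 120×50/4 = 1500 rpm; n = 1500×(1−0.0647) = 1403 rpm
ω = 2π×1403/60 = 146.9 rad/s
τ = P_out/ω = 5600/146.9 = 38.12 N·m
In lb·ft: 38.12/1.356 = 28.1 lb·ft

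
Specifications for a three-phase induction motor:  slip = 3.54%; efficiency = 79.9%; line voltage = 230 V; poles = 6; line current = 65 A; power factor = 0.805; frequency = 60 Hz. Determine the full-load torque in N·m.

137 N·m

P_in = √3·V·I·cosφ = 1.732 × 230 × 65 × 0.805 = 20844 W
P_out = η·P_in = 0.799 × 20844 = 16654 W
n_s = 120×60/6 = 1200 rpm; n = 1200×(1−0.0354) = 1158 rpm
ω = 2π×1158/60 = 121.3 rad/s
τ = P_out/ω = 16654/121.3 = 137 N·m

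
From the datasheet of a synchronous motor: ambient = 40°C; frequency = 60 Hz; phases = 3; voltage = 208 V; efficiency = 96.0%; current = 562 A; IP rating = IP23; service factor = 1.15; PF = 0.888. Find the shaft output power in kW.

P_in = √3·V·I·cosφ = 1.732 × 208 × 562 × 0.888 = 179788 W
P_out = η·P_in = 0.96 × 179788 = 172596 W

173 kW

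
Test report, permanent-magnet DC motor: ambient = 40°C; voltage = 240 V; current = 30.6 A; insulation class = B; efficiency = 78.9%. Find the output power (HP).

P_in = V·I = 240 × 30.6 = 7344 W
P_out = η·P_in = 0.789 × 7344 = 5794 W
= 5794/746 = 7.77 HP

7.77 HP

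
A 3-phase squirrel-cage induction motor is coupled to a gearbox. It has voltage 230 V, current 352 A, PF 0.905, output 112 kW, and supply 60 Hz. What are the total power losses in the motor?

14.9 kW

P_in = √3·V·I·cosφ = 1.732×230×352×0.905 = 126902 W
P_out = 112000 W
Losses = P_in − P_out = 126902 − 112000 = 14902 W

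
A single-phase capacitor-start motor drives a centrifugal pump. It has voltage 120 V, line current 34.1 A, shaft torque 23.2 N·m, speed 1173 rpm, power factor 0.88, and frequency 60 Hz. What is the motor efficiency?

79.1 %

ω = 2π × 1173/60 = 122.8 rad/s; P_out = τω = 23.2 × 122.8 = 2849 W
P_in = V·I·cosφ = 120 × 34.1 × 0.88 = 3601 W
η = P_out / P_in = 2849 / 3601 = 0.791 = 79.1%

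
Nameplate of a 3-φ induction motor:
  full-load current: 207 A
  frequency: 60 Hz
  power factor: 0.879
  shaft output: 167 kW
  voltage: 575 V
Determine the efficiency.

P_out = 167 kW = 167000 W
P_in = √3·V_L·I_L·cosφ = 1.732 × 575 × 207 × 0.879 = 181207 W
η = P_out / P_in = 167000 / 181207 = 0.922 = 92.2%

92.2 %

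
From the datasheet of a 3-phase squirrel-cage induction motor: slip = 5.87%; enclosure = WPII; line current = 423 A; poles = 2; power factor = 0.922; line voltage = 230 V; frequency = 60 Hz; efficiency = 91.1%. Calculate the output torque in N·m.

399 N·m

P_in = √3·V·I·cosφ = 1.732 × 230 × 423 × 0.922 = 155363 W
P_out = η·P_in = 0.911 × 155363 = 141536 W
n_s = 120×60/2 = 3600 rpm; n = 3600×(1−0.0587) = 3389 rpm
ω = 2π×3389/60 = 354.9 rad/s
τ = P_out/ω = 141536/354.9 = 399 N·m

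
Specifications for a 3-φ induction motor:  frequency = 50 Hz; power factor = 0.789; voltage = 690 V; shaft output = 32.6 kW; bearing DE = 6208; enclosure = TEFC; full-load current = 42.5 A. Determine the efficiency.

P_out = 32.6 kW = 32600 W
P_in = √3·V_L·I_L·cosφ = 1.732 × 690 × 42.5 × 0.789 = 40074 W
η = P_out / P_in = 32600 / 40074 = 0.813 = 81.3%

81.3 %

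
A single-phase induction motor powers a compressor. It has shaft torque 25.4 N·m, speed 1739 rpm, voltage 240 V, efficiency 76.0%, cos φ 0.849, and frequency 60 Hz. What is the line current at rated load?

ω = 2π×1739/60 = 182.1 rad/s; P_out = τω = 25.4 × 182.1 = 4625 W
P_in = P_out / η = 4625 / 0.760 = 6086 W
I = P_in / (V·cosφ) = 6086 / (240 × 0.849) = 29.9 A

29.9 A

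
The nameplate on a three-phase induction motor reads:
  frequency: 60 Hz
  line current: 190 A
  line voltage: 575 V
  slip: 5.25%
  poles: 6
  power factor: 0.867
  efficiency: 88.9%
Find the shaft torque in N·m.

P_in = √3·V·I·cosφ = 1.732 × 575 × 190 × 0.867 = 164055 W
P_out = η·P_in = 0.889 × 164055 = 145845 W
n_s = 120×60/6 = 1200 rpm; n = 1200×(1−0.0525) = 1137 rpm
ω = 2π×1137/60 = 119.1 rad/s
τ = P_out/ω = 145845/119.1 = 1220 N·m

1220 N·m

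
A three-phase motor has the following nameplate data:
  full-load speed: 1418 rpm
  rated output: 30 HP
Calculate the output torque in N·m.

151 N·m

P_out = 30 × 746 = 22380 W
ω = 2π × 1418/60 = 148.5 rad/s
τ = P_out/ω = 22380/148.5 = 151 N·m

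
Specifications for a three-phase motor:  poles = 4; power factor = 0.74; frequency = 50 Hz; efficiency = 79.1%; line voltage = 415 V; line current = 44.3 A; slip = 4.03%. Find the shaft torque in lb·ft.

91.2 lb·ft

P_in = √3·V·I·cosφ = 1.732 × 415 × 44.3 × 0.74 = 23563 W
P_out = η·P_in = 0.791 × 23563 = 18638 W
n_s = 120×50/4 = 1500 rpm; n = 1500×(1−0.0403) = 1440 rpm
ω = 2π×1440/60 = 150.8 rad/s
τ = P_out/ω = 18638/150.8 = 123.6 N·m
In lb·ft: 123.6/1.356 = 91.2 lb·ft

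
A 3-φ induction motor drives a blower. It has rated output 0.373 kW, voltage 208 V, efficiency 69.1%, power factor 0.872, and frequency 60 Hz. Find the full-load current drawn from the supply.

P_out = 0.373 kW = 373 W
P_in = P_out / η = 373 / 0.691 = 540 W
I_L = P_in / (√3·V_L·cosφ) = 540 / (1.732 × 208 × 0.872) = 1.72 A

1.72 A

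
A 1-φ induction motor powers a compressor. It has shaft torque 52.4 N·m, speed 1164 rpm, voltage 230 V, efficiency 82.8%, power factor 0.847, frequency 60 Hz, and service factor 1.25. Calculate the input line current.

39.6 A

ω = 2π×1164/60 = 121.9 rad/s; P_out = τω = 52.4 × 121.9 = 6388 W
P_in = P_out / η = 6388 / 0.828 = 7715 W
I = P_in / (V·cosφ) = 7715 / (230 × 0.847) = 39.6 A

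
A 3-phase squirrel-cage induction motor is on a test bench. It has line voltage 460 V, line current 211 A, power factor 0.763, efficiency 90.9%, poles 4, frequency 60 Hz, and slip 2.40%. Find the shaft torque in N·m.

P_in = √3·V·I·cosφ = 1.732 × 460 × 211 × 0.763 = 128266 W
P_out = η·P_in = 0.909 × 128266 = 116594 W
n_s = 120×60/4 = 1800 rpm; n = 1800×(1−0.024) = 1757 rpm
ω = 2π×1757/60 = 184 rad/s
τ = P_out/ω = 116594/184 = 634 N·m

634 N·m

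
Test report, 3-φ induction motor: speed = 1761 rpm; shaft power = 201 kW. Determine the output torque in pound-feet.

804 lb·ft

ω = 2π × 1761/60 = 184.4 rad/s
τ = P/ω = 201000/184.4 = 1090 N·m
In lb·ft: 1090/1.356 = 804 lb·ft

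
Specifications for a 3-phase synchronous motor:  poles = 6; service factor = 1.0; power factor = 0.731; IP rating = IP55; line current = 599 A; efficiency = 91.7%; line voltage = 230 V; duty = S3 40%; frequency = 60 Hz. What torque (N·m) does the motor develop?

P_in = √3·V·I·cosφ = 1.732 × 230 × 599 × 0.731 = 174429 W
P_out = η·P_in = 0.917 × 174429 = 159951 W
n = n_s = 120×60/6 = 1200 rpm (synchronous)
ω = 2π×1200/60 = 125.7 rad/s
τ = P_out/ω = 159951/125.7 = 1270 N·m

1270 N·m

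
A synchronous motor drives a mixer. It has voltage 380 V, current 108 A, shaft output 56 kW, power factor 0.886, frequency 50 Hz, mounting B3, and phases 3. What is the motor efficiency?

88.9 %

P_out = 56 kW = 56000 W
P_in = √3·V_L·I_L·cosφ = 1.732 × 380 × 108 × 0.886 = 62978 W
η = P_out / P_in = 56000 / 62978 = 0.889 = 88.9%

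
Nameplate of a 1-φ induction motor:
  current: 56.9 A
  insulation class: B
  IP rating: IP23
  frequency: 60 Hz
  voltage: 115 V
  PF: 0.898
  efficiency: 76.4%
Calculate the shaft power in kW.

P_in = V·I·cosφ = 115 × 56.9 × 0.898 = 5876 W
P_out = η·P_in = 0.764 × 5876 = 4489 W

4.49 kW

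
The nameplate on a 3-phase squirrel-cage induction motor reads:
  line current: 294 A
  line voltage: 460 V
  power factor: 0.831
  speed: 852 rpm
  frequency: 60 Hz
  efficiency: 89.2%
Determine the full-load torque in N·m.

1950 N·m

P_in = √3·V·I·cosφ = 1.732 × 460 × 294 × 0.831 = 194650 W
P_out = η·P_in = 0.892 × 194650 = 173628 W
n = 852 rpm
ω = 2π×852/60 = 89.22 rad/s
τ = P_out/ω = 173628/89.22 = 1950 N·m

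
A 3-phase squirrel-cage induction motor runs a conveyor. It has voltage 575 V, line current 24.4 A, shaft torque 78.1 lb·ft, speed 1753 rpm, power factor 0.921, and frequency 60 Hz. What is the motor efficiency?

86.9 %

τ = 78.1 lb·ft × 1.356 = 105.9 N·m
ω = 2π × 1753/60 = 183.6 rad/s; P_out = τω = 105.9 × 183.6 = 19443 W
P_in = √3·V_L·I_L·cosφ = 1.732 × 575 × 24.4 × 0.921 = 22380 W
η = P_out / P_in = 19443 / 22380 = 0.869 = 86.9%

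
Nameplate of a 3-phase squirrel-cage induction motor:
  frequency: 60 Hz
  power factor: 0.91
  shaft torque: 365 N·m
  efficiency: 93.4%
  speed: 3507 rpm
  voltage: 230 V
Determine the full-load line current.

ω = 2π×3507/60 = 367.3 rad/s; P_out = τω = 365 × 367.3 = 134065 W
P_in = P_out / η = 134065 / 0.934 = 143539 W
I_L = P_in / (√3·V_L·cosφ) = 143539 / (1.732 × 230 × 0.91) = 396 A

396 A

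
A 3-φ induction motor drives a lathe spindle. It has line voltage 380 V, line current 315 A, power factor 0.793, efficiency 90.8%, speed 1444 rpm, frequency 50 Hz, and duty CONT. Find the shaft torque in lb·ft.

P_in = √3·V·I·cosφ = 1.732 × 380 × 315 × 0.793 = 164405 W
P_out = η·P_in = 0.908 × 164405 = 149280 W
n = 1444 rpm
ω = 2π×1444/60 = 151.2 rad/s
τ = P_out/ω = 149280/151.2 = 987.3 N·m
In lb·ft: 987.3/1.356 = 728 lb·ft

728 lb·ft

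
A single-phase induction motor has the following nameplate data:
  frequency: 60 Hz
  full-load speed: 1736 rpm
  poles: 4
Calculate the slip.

3.56 %

n_s = 120f/p = 120×60/4 = 1800 rpm
s = (n_s − n)/n_s = (1800 − 1736)/1800 = 0.0356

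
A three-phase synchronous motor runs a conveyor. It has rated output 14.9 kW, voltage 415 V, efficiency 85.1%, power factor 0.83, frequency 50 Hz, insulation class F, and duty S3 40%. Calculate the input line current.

29.3 A

P_out = 14.9 kW = 14900 W
P_in = P_out / η = 14900 / 0.851 = 17509 W
I_L = P_in / (√3·V_L·cosφ) = 17509 / (1.732 × 415 × 0.83) = 29.3 A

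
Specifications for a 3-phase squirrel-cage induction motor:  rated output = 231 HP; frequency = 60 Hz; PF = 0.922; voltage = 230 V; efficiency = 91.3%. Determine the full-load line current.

514 A

P_out = 231 × 746 = 172326 W
P_in = P_out / η = 172326 / 0.913 = 188747 W
I_L = P_in / (√3·V_L·cosφ) = 188747 / (1.732 × 230 × 0.922) = 514 A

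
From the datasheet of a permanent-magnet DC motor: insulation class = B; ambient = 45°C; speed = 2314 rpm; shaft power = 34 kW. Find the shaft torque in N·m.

140 N·m

ω = 2π × 2314/60 = 242.3 rad/s
τ = P/ω = 34000/242.3 = 140 N·m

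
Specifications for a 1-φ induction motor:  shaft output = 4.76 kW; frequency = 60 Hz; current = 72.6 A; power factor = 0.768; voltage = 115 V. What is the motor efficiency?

P_out = 4.76 kW = 4760 W
P_in = V·I·cosφ = 115 × 72.6 × 0.768 = 6412 W
η = P_out / P_in = 4760 / 6412 = 0.742 = 74.2%

74.2 %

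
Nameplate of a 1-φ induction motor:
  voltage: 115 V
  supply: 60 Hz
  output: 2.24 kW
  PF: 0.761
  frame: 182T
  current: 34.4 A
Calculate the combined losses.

P_in = V·I·cosφ = 115×34.4×0.761 = 3011 W
P_out = 2240 W
Losses = P_in − P_out = 3011 − 2240 = 771 W

771 W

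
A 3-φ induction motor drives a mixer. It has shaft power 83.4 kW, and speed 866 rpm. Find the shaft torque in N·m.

920 N·m

ω = 2π × 866/60 = 90.69 rad/s
τ = P/ω = 83400/90.69 = 920 N·m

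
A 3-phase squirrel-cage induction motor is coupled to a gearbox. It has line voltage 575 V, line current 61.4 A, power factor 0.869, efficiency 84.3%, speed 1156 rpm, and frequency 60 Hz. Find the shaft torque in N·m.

P_in = √3·V·I·cosφ = 1.732 × 575 × 61.4 × 0.869 = 53138 W
P_out = η·P_in = 0.843 × 53138 = 44795 W
n = 1156 rpm
ω = 2π×1156/60 = 121.1 rad/s
τ = P_out/ω = 44795/121.1 = 370 N·m

370 N·m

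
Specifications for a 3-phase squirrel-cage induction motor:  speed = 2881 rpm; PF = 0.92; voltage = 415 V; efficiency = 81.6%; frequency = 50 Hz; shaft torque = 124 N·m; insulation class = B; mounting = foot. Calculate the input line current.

69.3 A

ω = 2π×2881/60 = 301.7 rad/s; P_out = τω = 124 × 301.7 = 37411 W
P_in = P_out / η = 37411 / 0.816 = 45847 W
I_L = P_in / (√3·V_L·cosφ) = 45847 / (1.732 × 415 × 0.92) = 69.3 A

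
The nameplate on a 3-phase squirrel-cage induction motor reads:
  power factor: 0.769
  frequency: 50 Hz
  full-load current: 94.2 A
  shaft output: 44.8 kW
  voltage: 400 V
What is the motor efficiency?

P_out = 44.8 kW = 44800 W
P_in = √3·V_L·I_L·cosφ = 1.732 × 400 × 94.2 × 0.769 = 50186 W
η = P_out / P_in = 44800 / 50186 = 0.893 = 89.3%

89.3 %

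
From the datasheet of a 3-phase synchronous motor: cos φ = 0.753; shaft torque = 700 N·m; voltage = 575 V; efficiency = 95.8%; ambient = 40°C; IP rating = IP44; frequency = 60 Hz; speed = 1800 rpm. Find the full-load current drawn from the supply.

184 A

ω = 2π×1800/60 = 188.5 rad/s; P_out = τω = 700 × 188.5 = 131950 W
P_in = P_out / η = 131950 / 0.958 = 137735 W
I_L = P_in / (√3·V_L·cosφ) = 137735 / (1.732 × 575 × 0.753) = 184 A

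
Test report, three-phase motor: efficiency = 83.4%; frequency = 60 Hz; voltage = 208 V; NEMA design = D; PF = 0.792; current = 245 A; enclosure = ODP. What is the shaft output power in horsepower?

78.2 HP

P_in = √3·V·I·cosφ = 1.732 × 208 × 245 × 0.792 = 69904 W
P_out = η·P_in = 0.834 × 69904 = 58300 W
= 58300/746 = 78.2 HP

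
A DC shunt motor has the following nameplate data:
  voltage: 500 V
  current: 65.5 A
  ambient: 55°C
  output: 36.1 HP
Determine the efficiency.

82.2 %

P_out = 36.1 × 746 = 26931 W
P_in = V·I = 500 × 65.5 = 32750 W
η = P_out / P_in = 26931 / 32750 = 0.822 = 82.2%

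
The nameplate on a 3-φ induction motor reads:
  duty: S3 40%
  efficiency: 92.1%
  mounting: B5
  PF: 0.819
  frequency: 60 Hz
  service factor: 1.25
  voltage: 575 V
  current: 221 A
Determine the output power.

166 kW

P_in = √3·V·I·cosφ = 1.732 × 575 × 221 × 0.819 = 180257 W
P_out = η·P_in = 0.921 × 180257 = 166017 W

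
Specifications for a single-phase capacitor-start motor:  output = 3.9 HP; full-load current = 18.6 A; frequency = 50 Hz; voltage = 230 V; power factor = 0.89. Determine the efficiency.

76.4 %

P_out = 3.9 × 746 = 2909 W
P_in = V·I·cosφ = 230 × 18.6 × 0.89 = 3807 W
η = P_out / P_in = 2909 / 3807 = 0.764 = 76.4%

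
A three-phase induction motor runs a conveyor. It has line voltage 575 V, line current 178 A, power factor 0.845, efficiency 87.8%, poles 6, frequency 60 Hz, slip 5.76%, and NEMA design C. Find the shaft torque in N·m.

P_in = √3·V·I·cosφ = 1.732 × 575 × 178 × 0.845 = 149793 W
P_out = η·P_in = 0.878 × 149793 = 131518 W
n_s = 120×60/6 = 1200 rpm; n = 1200×(1−0.0576) = 1131 rpm
ω = 2π×1131/60 = 118.4 rad/s
τ = P_out/ω = 131518/118.4 = 1110 N·m

1110 N·m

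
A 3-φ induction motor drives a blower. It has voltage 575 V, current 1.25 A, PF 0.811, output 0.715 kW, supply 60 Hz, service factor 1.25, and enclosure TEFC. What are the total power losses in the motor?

P_in = √3·V·I·cosφ = 1.732×575×1.25×0.811 = 1010 W
P_out = 715 W
Losses = P_in − P_out = 1010 − 715 = 295 W

295 W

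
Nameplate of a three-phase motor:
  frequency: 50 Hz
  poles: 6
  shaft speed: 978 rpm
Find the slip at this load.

n_s = 120f/p = 120×50/6 = 1000 rpm
s = (n_s − n)/n_s = (1000 − 978)/1000 = 0.0220

2.20 %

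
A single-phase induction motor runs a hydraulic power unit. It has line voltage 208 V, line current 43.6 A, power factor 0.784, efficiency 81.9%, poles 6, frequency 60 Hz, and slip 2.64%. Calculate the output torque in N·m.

P_in = V·I·cosφ = 208 × 43.6 × 0.784 = 7110 W
P_out = η·P_in = 0.819 × 7110 = 5823 W
n_s = 120×60/6 = 1200 rpm; n = 1200×(1−0.0264) = 1168 rpm
ω = 2π×1168/60 = 122.3 rad/s
τ = P_out/ω = 5823/122.3 = 47.6 N·m

47.6 N·m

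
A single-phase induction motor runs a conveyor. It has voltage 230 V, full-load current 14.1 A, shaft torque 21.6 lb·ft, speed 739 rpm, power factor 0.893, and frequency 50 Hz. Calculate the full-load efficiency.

78.3 %

τ = 21.6 lb·ft × 1.356 = 29.29 N·m
ω = 2π × 739/60 = 77.39 rad/s; P_out = τω = 29.29 × 77.39 = 2267 W
P_in = V·I·cosφ = 230 × 14.1 × 0.893 = 2896 W
η = P_out / P_in = 2267 / 2896 = 0.783 = 78.3%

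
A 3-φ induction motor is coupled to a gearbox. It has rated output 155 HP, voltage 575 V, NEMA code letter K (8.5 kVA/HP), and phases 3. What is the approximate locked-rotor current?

S_LR = 8.5 × 155 = 1317.5 kVA
I_LR = S_LR/(√3·V_L) = 1317500/(1.732×575) = 1320 A

1320 A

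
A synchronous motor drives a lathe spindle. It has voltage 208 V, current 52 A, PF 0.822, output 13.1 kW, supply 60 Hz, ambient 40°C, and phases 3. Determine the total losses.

P_in = √3·V·I·cosφ = 1.732×208×52×0.822 = 15399 W
P_out = 13100 W
Losses = P_in − P_out = 15399 − 13100 = 2299 W

2300 W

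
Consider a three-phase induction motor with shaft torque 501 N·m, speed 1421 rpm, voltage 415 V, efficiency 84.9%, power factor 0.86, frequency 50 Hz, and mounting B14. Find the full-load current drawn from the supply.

142 A

ω = 2π×1421/60 = 148.8 rad/s; P_out = τω = 501 × 148.8 = 74549 W
P_in = P_out / η = 74549 / 0.849 = 87808 W
I_L = P_in / (√3·V_L·cosφ) = 87808 / (1.732 × 415 × 0.86) = 142 A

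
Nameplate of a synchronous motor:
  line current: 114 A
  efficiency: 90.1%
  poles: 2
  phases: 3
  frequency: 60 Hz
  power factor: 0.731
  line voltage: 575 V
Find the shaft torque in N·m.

198 N·m

P_in = √3·V·I·cosφ = 1.732 × 575 × 114 × 0.731 = 82992 W
P_out = η·P_in = 0.901 × 82992 = 74776 W
n = n_s = 120×60/2 = 3600 rpm (synchronous)
ω = 2π×3600/60 = 377 rad/s
τ = P_out/ω = 74776/377 = 198 N·m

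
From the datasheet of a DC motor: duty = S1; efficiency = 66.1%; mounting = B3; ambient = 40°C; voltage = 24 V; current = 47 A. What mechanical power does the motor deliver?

0.746 kW

P_in = V·I = 24 × 47 = 1128 W
P_out = η·P_in = 0.661 × 1128 = 746 W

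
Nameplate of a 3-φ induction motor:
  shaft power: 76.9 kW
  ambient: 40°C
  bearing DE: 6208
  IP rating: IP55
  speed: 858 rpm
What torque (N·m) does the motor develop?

ω = 2π × 858/60 = 89.85 rad/s
τ = P/ω = 76900/89.85 = 856 N·m

856 N·m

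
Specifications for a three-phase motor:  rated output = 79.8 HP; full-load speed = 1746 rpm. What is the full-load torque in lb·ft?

240 lb·ft

P_out = 79.8 × 746 = 59531 W
ω = 2π × 1746/60 = 182.8 rad/s
τ = P_out/ω = 59531/182.8 = 325.7 N·m
In lb·ft: 325.7/1.356 = 240 lb·ft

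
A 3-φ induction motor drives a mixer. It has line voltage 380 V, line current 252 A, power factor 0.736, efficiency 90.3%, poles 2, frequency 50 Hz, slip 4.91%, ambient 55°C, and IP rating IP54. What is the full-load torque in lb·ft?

272 lb·ft

P_in = √3·V·I·cosφ = 1.732 × 380 × 252 × 0.736 = 122070 W
P_out = η·P_in = 0.903 × 122070 = 110229 W
n_s = 120×50/2 = 3000 rpm; n = 3000×(1−0.0491) = 2853 rpm
ω = 2π×2853/60 = 298.8 rad/s
τ = P_out/ω = 110229/298.8 = 368.9 N·m
In lb·ft: 368.9/1.356 = 272 lb·ft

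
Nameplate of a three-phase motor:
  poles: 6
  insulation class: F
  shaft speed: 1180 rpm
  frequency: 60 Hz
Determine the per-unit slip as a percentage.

n_s = 120f/p = 120×60/6 = 1200 rpm
s = (n_s − n)/n_s = (1200 − 1180)/1200 = 0.0167

1.7 %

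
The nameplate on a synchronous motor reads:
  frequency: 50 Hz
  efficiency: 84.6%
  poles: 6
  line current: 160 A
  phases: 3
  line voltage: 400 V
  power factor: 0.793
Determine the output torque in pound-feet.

P_in = √3·V·I·cosφ = 1.732 × 400 × 160 × 0.793 = 87902 W
P_out = η·P_in = 0.846 × 87902 = 74365 W
n = n_s = 120×50/6 = 1000 rpm (synchronous)
ω = 2π×1000/60 = 104.7 rad/s
τ = P_out/ω = 74365/104.7 = 710.3 N·m
In lb·ft: 710.3/1.356 = 524 lb·ft

524 lb·ft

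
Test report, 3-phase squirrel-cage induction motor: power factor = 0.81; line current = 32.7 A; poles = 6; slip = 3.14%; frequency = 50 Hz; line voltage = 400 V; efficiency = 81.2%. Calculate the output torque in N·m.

P_in = √3·V·I·cosφ = 1.732 × 400 × 32.7 × 0.81 = 18350 W
P_out = η·P_in = 0.812 × 18350 = 14900 W
n_s = 120×50/6 = 1000 rpm; n = 1000×(1−0.0314) = 969 rpm
ω = 2π×969/60 = 101.5 rad/s
τ = P_out/ω = 14900/101.5 = 147 N·m

147 N·m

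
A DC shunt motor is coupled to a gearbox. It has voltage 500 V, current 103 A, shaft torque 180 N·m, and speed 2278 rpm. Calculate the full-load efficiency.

83.4 %

ω = 2π × 2278/60 = 238.6 rad/s; P_out = τω = 180 × 238.6 = 42948 W
P_in = V·I = 500 × 103 = 51500 W
η = P_out / P_in = 42948 / 51500 = 0.834 = 83.4%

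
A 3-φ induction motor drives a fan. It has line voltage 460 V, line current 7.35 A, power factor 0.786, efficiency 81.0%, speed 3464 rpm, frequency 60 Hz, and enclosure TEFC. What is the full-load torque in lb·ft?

7.58 lb·ft

P_in = √3·V·I·cosφ = 1.732 × 460 × 7.35 × 0.786 = 4603 W
P_out = η·P_in = 0.81 × 4603 = 3728 W
n = 3464 rpm
ω = 2π×3464/60 = 362.7 rad/s
τ = P_out/ω = 3728/362.7 = 10.28 N·m
In lb·ft: 10.28/1.356 = 7.58 lb·ft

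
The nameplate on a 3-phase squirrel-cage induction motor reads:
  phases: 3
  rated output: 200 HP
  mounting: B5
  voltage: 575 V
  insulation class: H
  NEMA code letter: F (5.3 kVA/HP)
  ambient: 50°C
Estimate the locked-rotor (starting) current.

1060 A

S_LR = 5.3 × 200 = 1060 kVA
I_LR = S_LR/(√3·V_L) = 1060000/(1.732×575) = 1060 A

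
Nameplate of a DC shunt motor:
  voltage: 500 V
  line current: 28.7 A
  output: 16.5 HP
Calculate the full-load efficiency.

85.8 %

P_out = 16.5 × 746 = 12309 W
P_in = V·I = 500 × 28.7 = 14350 W
η = P_out / P_in = 12309 / 14350 = 0.858 = 85.8%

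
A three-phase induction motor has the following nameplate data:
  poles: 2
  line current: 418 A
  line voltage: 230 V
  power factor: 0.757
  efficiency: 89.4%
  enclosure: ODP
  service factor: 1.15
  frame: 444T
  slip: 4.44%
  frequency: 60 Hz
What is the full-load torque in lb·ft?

P_in = √3·V·I·cosφ = 1.732 × 230 × 418 × 0.757 = 126051 W
P_out = η·P_in = 0.894 × 126051 = 112690 W
n_s = 120×60/2 = 3600 rpm; n = 3600×(1−0.0444) = 3440 rpm
ω = 2π×3440/60 = 360.2 rad/s
τ = P_out/ω = 112690/360.2 = 312.9 N·m
In lb·ft: 312.9/1.356 = 231 lb·ft

231 lb·ft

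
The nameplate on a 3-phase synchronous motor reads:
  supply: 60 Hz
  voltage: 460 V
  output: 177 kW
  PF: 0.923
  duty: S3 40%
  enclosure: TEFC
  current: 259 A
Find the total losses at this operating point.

P_in = √3·V·I·cosφ = 1.732×460×259×0.923 = 190461 W
P_out = 177000 W
Losses = P_in − P_out = 190461 − 177000 = 13461 W

13.5 kW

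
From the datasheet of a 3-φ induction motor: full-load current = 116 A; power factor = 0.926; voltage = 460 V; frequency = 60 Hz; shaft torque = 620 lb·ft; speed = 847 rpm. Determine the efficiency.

87.1 %

τ = 620 lb·ft × 1.356 = 840.7 N·m
ω = 2π × 847/60 = 88.7 rad/s; P_out = τω = 840.7 × 88.7 = 74570 W
P_in = √3·V_L·I_L·cosφ = 1.732 × 460 × 116 × 0.926 = 85580 W
η = P_out / P_in = 74570 / 85580 = 0.871 = 87.1%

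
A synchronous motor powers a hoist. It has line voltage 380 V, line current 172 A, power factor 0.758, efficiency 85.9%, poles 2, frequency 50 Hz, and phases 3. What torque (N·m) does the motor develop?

235 N·m

P_in = √3·V·I·cosφ = 1.732 × 380 × 172 × 0.758 = 85808 W
P_out = η·P_in = 0.859 × 85808 = 73709 W
n = n_s = 120×50/2 = 3000 rpm (synchronous)
ω = 2π×3000/60 = 314.2 rad/s
τ = P_out/ω = 73709/314.2 = 235 N·m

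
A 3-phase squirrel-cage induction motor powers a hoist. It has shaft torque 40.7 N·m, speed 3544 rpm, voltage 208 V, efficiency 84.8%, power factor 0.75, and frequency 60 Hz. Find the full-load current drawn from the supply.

65.9 A

ω = 2π×3544/60 = 371.1 rad/s; P_out = τω = 40.7 × 371.1 = 15104 W
P_in = P_out / η = 15104 / 0.848 = 17811 W
I_L = P_in / (√3·V_L·cosφ) = 17811 / (1.732 × 208 × 0.75) = 65.9 A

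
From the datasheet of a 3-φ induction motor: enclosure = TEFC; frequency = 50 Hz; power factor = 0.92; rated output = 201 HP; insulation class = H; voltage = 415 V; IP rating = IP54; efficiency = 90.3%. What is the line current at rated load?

251 A

P_out = 201 × 746 = 149946 W
P_in = P_out / η = 149946 / 0.903 = 166053 W
I_L = P_in / (√3·V_L·cosφ) = 166053 / (1.732 × 415 × 0.92) = 251 A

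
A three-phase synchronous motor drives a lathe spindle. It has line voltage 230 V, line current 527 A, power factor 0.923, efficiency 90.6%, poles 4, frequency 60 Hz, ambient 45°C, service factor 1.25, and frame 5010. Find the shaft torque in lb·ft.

687 lb·ft

P_in = √3·V·I·cosφ = 1.732 × 230 × 527 × 0.923 = 193771 W
P_out = η·P_in = 0.906 × 193771 = 175557 W
n = n_s = 120×60/4 = 1800 rpm (synchronous)
ω = 2π×1800/60 = 188.5 rad/s
τ = P_out/ω = 175557/188.5 = 931.3 N·m
In lb·ft: 931.3/1.356 = 687 lb·ft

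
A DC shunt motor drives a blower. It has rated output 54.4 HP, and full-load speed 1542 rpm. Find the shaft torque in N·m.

251 N·m

P_out = 54.4 × 746 = 40582 W
ω = 2π × 1542/60 = 161.5 rad/s
τ = P_out/ω = 40582/161.5 = 251 N·m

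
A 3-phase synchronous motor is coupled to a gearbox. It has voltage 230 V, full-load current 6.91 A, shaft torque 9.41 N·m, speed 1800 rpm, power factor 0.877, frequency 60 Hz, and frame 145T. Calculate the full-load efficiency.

73.5 %

ω = 2π × 1800/60 = 188.5 rad/s; P_out = τω = 9.41 × 188.5 = 1774 W
P_in = √3·V_L·I_L·cosφ = 1.732 × 230 × 6.91 × 0.877 = 2414 W
η = P_out / P_in = 1774 / 2414 = 0.735 = 73.5%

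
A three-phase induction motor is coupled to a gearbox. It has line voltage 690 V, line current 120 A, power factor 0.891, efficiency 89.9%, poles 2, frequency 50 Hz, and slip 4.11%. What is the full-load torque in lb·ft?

P_in = √3·V·I·cosφ = 1.732 × 690 × 120 × 0.891 = 127778 W
P_out = η·P_in = 0.899 × 127778 = 114872 W
n_s = 120×50/2 = 3000 rpm; n = 3000×(1−0.0411) = 2877 rpm
ω = 2π×2877/60 = 301.3 rad/s
τ = P_out/ω = 114872/301.3 = 381.3 N·m
In lb·ft: 381.3/1.356 = 281 lb·ft

281 lb·ft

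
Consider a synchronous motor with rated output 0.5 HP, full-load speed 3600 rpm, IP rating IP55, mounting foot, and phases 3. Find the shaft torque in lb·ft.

0.73 lb·ft

P_out = 0.5 × 746 = 373 W
ω = 2π × 3600/60 = 377 rad/s
τ = P_out/ω = 373/377 = 0.9894 N·m
In lb·ft: 0.9894/1.356 = 0.73 lb·ft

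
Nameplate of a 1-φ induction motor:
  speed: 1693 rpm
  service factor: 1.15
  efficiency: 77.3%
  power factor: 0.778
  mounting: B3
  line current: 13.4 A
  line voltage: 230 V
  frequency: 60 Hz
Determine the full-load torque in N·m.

P_in = V·I·cosφ = 230 × 13.4 × 0.778 = 2398 W
P_out = η·P_in = 0.773 × 2398 = 1854 W
n = 1693 rpm
ω = 2π×1693/60 = 177.3 rad/s
τ = P_out/ω = 1854/177.3 = 10.5 N·m

10.5 N·m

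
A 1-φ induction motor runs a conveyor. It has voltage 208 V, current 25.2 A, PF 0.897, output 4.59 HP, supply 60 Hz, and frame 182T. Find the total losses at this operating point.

P_in = V·I·cosφ = 208×25.2×0.897 = 4702 W
P_out = 4.59×746 = 3424 W
Losses = P_in − P_out = 4702 − 3424 = 1278 W

1280 W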